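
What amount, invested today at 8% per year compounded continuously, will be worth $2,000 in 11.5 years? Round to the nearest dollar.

P = A·e^(−rt) = 2,000·e^(−0.92).
e^(−0.92) ≈ 0.3985190411, so P ≈ 797.0381.

$797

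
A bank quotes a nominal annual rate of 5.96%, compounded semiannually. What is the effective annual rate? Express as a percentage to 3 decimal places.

One year is 2 periods at 0.0298 each: (1 + 0.0298)^2 ≈ 1.060488.
EAR = 1.060488 − 1 ≈ 6.04880%.

6.049%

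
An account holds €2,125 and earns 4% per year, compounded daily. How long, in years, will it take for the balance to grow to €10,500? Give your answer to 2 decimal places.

39.94 years

(1 + 0.000109589)^(365t) = 10,500/2,125 = 4.9412.
365t·ln(1 + 0.000109589) = ln(4.9412); 365t = 1.5976/0.000109583 ≈ 14578.9303.
t ≈ 39.9423 years.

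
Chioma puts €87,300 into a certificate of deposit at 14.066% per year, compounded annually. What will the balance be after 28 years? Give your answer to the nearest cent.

€3,478,469.39

Annual rate = 14.066% = 0.14066; years = 28.
A = 87,300·(1 + 0.14066)^28 ≈ 87,300·39.8450102057 ≈ 3,478,469.3910.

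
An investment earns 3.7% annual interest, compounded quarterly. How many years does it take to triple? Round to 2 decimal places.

29.83 years

(1 + 0.00925)^(4t) = 3.
4t = ln 3 / ln(1 + 0.00925) ≈ 1.0986/0.00920748 ≈ 119.3174.
t ≈ 29.8293.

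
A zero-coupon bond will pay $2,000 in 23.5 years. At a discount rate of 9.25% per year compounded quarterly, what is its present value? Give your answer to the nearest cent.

$233.20

Periodic rate = 9.25%/4 = 0.023125; 94 periods.
P = 2,000/(1 + 0.023125)^94 ≈ 2,000/8.576251239 ≈ 233.2021.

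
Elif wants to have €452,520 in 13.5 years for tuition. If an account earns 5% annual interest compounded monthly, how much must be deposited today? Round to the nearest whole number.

Periodic rate = 5%/12 = 0.00416667; 162 periods.
P = 452,520/(1 + 0.05/12)^162 ≈ 452,520/1.96128063304 ≈ 230,726.7978.

€230,727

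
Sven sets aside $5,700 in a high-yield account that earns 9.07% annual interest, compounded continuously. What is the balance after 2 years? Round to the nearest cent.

A = P·e^(rt) = 5,700·e^(0.0907·2) = 5,700·e^0.1814.
e^0.1814 ≈ 1.198894641, so A ≈ 6,833.6995.

$6,833.70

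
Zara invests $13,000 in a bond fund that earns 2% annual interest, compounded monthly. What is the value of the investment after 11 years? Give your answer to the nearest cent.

$16,196.03

Periodic rate = 2%/12 = 0.00166667; periods = 12·11 = 132.
A = 13,000·(1 + 0.02/12)^132 ≈ 13,000·1.2458485576 ≈ 16,196.0312.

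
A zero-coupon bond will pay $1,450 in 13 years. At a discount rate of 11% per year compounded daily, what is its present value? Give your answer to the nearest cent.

Growth factor = (1 + 0.11/365)^4745 ≈ 4.177799046.
P = 1,450/4.177799046 ≈ 347.0727.

$347.07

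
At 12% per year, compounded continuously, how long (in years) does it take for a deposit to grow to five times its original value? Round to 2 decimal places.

13.41 years

e^(0.12t) = 5, so 0.12t = ln 5 ≈ 1.6094.
t ≈ 1.6094/0.12 ≈ 13.4120.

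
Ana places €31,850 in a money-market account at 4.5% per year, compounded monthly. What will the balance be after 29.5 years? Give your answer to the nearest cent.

€119,827.66

Periodic rate = 4.5%/12 = 0.00375; periods = 12·29.5 = 354.
A = 31,850·(1 + 0.00375)^354 ≈ 31,850·3.7622498496 ≈ 119,827.6577.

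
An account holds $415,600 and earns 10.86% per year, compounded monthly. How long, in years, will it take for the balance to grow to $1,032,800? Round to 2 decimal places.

We need (1 + 0.00905)^(12t) = 2.4851, so 12t = ln 2.4851 / ln 1.00905 ≈ 101.0407.
t ≈ 101.0407/12 = 8.4201 years.

8.42 years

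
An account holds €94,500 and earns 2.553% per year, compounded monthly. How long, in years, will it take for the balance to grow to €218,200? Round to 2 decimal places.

We need (1 + 0.0021275)^(12t) = 2.309, so 12t = ln 2.309 / ln 1.002128 ≈ 393.7495.
t ≈ 393.7495/12 = 32.8125 years.

32.81 years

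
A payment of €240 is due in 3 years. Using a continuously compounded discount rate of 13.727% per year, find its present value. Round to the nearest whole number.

€159

P = A·e^(−rt) = 240·e^(−0.41181).
e^(−0.41181) ≈ 0.66245013, so P ≈ 158.9880.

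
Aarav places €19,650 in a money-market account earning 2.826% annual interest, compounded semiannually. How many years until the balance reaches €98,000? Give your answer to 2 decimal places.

57.26 years

We need (1 + 0.01413)^(2t) = 4.9873, so 2t = ln 4.9873 / ln 1.01413 ≈ 114.5234.
t ≈ 114.5234/2 = 57.2617 years.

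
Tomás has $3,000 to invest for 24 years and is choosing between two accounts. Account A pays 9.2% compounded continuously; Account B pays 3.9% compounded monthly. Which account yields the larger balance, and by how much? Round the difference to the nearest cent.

A: e^(0.092·24) = e^2.208 ≈ 9.0975031795, so 3,000 × 9.0975031795 ≈ 27,292.5095.
B: (1 + 0.00325)^288 ≈ 2.545895075, so 3,000 × 2.545895075 ≈ 7,637.6852.
Difference ≈ 19,654.8243 in favor of A.

Account A, by $19,654.82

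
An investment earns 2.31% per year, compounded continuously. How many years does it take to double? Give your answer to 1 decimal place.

e^(0.0231t) = 2, so 0.0231t = ln 2 ≈ 0.69315.
t ≈ 0.69315/0.0231 ≈ 30.0064.

30.0 years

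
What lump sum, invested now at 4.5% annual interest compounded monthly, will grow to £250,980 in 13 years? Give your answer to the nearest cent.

Periodic rate = 4.5%/12 = 0.00375; 156 periods.
P = 250,980/(1 + 0.00375)^156 ≈ 250,980/1.79302808734 ≈ 139,975.4983.

£139,975.50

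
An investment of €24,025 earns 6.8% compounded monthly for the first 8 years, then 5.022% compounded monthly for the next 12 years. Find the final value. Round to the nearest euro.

€75,410

Phase 1: 24,025·(1 + 0.068/12)^96 ≈ 41,328.7928.
Phase 2: 41,328.7928·(1 + 0.004185)^144 ≈ 75,410.1516.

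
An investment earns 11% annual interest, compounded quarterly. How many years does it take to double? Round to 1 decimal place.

6.4 years

(1 + 0.0275)^(4t) = 2.
4t = ln 2 / ln(1 + 0.0275) ≈ 0.69315/0.0271287 ≈ 25.5504.
t ≈ 6.3876.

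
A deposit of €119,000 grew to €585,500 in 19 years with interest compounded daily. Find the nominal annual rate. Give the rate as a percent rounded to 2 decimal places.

8.39%

The 6935-period growth factor is 585,500/119,000 = 4.92017.
r/365 = 4.92017^(1/6935) − 1 ≈ 0.00022978, so r ≈ 365·0.00022978 = 8.38698%.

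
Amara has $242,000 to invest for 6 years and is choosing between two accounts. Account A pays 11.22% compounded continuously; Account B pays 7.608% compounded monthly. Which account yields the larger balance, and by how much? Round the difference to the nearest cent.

Account A, by $92,992.36

A: e^(0.1122·6) = e^0.6732 ≈ 1.96050089644, so 242,000 × 1.96050089644 ≈ 474,441.2169.
B: (1 + 0.00634)^72 ≈ 1.57623492691, so 242,000 × 1.57623492691 ≈ 381,448.8523.
Difference ≈ 92,992.3646 in favor of A.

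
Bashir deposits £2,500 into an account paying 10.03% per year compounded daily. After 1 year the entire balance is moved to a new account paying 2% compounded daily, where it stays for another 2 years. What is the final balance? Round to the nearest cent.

Phase 1: 2,500·(1 + 0.1003/365)^365 ≈ 2,763.7182.
Phase 2: 2,763.7182·(1 + 0.02/365)^730 ≈ 2,876.5045.

£2,876.50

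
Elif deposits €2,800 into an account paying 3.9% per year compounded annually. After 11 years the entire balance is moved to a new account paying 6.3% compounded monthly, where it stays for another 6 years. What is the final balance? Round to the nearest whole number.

€6,218

Phase 1: 2,800·(1 + 0.039)^11 ≈ 4,265.0984.
Phase 2: 4,265.0984·(1 + 0.00525)^72 ≈ 6,218.1750.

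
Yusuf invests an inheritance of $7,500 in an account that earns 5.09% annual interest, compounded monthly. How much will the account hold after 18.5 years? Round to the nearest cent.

$19,193.31

Growth factor = (1 + 0.0509/12)^222 ≈ 2.5591074534.
A ≈ 7,500 × 2.5591074534 ≈ 19,193.3059.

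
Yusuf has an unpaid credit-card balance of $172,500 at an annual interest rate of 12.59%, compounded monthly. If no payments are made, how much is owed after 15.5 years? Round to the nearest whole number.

Periodic rate = 12.59%/12 = 0.0104917; periods = 12·15.5 = 186.
A = 172,500·(1 + 0.1259/12)^186 ≈ 172,500·6.967692176302 ≈ 1,201,926.9004.

$1,201,927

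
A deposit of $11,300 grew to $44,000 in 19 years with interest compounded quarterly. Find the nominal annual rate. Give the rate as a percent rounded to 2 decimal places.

7.22%

(1 + r/4)^76 = 44,000/11,300 = 3.89381.
1 + r/4 = 3.89381^(1/76) ≈ 1.018048, so r/4 ≈ 0.0180476.
r ≈ 4·0.0180476 = 7.21904%.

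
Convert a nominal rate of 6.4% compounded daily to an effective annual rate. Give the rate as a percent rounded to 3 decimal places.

One year is 365 periods at 0.000175342 each: (1 + 0.000175342)^365 ≈ 1.066086.
EAR = 1.066086 − 1 ≈ 6.60864%.

6.609%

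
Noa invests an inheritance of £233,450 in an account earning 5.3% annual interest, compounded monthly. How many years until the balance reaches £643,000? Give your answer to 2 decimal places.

We need (1 + 0.00441667)^(12t) = 2.7543, so 12t = ln 2.7543 / ln 1.004417 ≈ 229.9047.
t ≈ 229.9047/12 = 19.1587 years.

19.16 years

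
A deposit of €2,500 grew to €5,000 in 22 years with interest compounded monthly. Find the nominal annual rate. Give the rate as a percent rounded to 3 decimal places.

(1 + r/12)^264 = 5,000/2,500 = 2.
1 + r/12 = 2^(1/264) ≈ 1.002629, so r/12 ≈ 0.00262901.
r ≈ 12·0.00262901 = 3.15481%.

3.155%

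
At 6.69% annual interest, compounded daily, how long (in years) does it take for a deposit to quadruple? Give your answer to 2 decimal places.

20.72 years

(1 + 0.000183288)^(365t) = 4.
365t = ln 4 / ln(1 + 0.000183288) ≈ 1.3863/0.000183271 ≈ 7564.1825.
t ≈ 20.7238.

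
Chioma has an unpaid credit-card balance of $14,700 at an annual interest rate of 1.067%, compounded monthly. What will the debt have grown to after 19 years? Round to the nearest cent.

$18,002.08

Periodic rate = 1.067%/12 = 0.000889167; periods = 12·19 = 228.
A = 14,700·(1 + 0.01067/12)^228 ≈ 14,700·1.2246314273 ≈ 18,002.0820.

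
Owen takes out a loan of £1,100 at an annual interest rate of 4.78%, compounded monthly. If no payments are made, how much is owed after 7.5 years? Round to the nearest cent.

£1,573.18

Periodic rate = 4.78%/12 = 0.00398333; periods = 12·7.5 = 90.
A = 1,100·(1 + 0.0478/12)^90 ≈ 1,100·1.430162219 ≈ 1,573.1784.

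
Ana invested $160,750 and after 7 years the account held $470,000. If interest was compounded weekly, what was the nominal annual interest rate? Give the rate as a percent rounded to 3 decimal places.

15.350%

The 364-period growth factor is 470,000/160,750 = 2.92379.
r/52 = 2.92379^(1/364) − 1 ≈ 0.00295183, so r ≈ 52·0.00295183 = 15.34950%.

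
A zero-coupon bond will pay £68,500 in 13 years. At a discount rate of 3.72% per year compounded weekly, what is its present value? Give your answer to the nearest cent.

£42,241.65

Periodic rate = 3.72%/52 = 0.000715385; 676 periods.
P = 68,500/(1 + 0.0372/52)^676 ≈ 68,500/1.621622356 ≈ 42,241.6475.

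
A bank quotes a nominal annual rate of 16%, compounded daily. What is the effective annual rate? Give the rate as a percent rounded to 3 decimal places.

One year is 365 periods at 0.000438356 each: (1 + 0.000438356)^365 ≈ 1.17347.
EAR = 1.17347 − 1 ≈ 17.34697%.

17.347%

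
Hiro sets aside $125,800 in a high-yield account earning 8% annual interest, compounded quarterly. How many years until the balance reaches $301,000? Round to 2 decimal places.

11.01 years

We need (1 + 0.02)^(4t) = 2.3927, so 4t = ln 2.3927 / ln 1.02 ≈ 44.0556.
t ≈ 44.0556/4 = 11.0139 years.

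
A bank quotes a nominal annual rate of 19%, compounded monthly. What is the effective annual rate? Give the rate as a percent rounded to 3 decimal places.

EAR = (1 + 19%/12)^12 − 1 = (1 + 0.0158333)^12 − 1.
(1 + 0.0158333)^12 ≈ 1.207451, so EAR ≈ 20.74510%.

20.745%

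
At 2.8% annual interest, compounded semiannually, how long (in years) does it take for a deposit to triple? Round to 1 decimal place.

39.5 years

(1 + 0.014)^(2t) = 3.
2t = ln 3 / ln(1 + 0.014) ≈ 1.0986/0.0139029 ≈ 79.0203.
t ≈ 39.5102.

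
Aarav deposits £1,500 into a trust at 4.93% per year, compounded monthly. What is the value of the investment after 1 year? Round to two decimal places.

£1,575.64

Periodic rate = 4.93%/12 = 0.00410833; periods = 12·1 = 12.
A = 1,500·(1 + 0.0493/12)^12 ≈ 1,500·1.050429372 ≈ 1,575.6441.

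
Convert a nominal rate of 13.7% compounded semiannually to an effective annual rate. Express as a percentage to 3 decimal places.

14.169%

EAR = (1 + 13.7%/2)^2 − 1 = (1 + 0.0685)^2 − 1.
(1 + 0.0685)^2 ≈ 1.141692, so EAR ≈ 14.16922%.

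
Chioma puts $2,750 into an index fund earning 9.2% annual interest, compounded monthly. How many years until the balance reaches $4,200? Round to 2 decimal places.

We need (1 + 0.00766667)^(12t) = 1.5273, so 12t = ln 1.5273 / ln 1.007667 ≈ 55.4485.
t ≈ 55.4485/12 = 4.6207 years.

4.62 years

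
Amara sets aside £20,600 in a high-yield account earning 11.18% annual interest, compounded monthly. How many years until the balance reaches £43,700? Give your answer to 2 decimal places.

6.76 years

(1 + 0.00931667)^(12t) = 43,700/20,600 = 2.1214.
12t·ln(1 + 0.00931667) = ln(2.1214); 12t = 0.75206/0.00927353 ≈ 81.0971.
t ≈ 6.7581 years.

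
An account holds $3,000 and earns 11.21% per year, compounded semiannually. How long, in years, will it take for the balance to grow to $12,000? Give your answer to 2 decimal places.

We need (1 + 0.05605)^(2t) = 4, so 2t = ln 4 / ln 1.05605 ≈ 25.4200.
t ≈ 25.4200/2 = 12.7100 years.

12.71 years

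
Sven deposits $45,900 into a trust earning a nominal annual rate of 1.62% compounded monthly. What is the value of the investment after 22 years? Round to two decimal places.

Growth factor = (1 + 0.00135)^264 ≈ 1.4278354787.
A ≈ 45,900 × 1.4278354787 ≈ 65,537.6485.

$65,537.65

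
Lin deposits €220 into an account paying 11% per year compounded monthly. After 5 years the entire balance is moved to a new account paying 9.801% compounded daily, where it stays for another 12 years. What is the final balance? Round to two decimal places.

Phase 1: 220·(1 + 0.11/12)^60 ≈ 380.3615.
Phase 2: 380.3615·(1 + 0.09801/365)^4380 ≈ 1,232.8504.

€1,232.85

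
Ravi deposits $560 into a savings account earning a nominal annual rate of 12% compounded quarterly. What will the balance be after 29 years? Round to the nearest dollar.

$17,271

Periodic rate = 12%/4 = 0.03; periods = 4·29 = 116.
A = 560·(1 + 0.03)^116 ≈ 560·30.84026249 ≈ 17,270.5470.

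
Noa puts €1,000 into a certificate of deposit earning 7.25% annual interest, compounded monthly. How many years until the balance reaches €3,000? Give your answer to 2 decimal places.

We need (1 + 0.00604167)^(12t) = 3, so 12t = ln 3 / ln 1.006042 ≈ 182.3880.
t ≈ 182.3880/12 = 15.1990 years.

15.20 years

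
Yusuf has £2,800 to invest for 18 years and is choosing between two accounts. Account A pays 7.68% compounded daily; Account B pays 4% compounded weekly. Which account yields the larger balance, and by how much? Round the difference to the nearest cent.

Account A growth factor: (1 + 0.0768/365)^6570 ≈ 3.9838734886; balance ≈ 11,154.8458.
Account B growth factor: (1 + 0.04/52)^936 ≈ 2.053864661; balance ≈ 5,750.8211.
Account A is larger by 5,404.0247.

Account A, by £5,404.02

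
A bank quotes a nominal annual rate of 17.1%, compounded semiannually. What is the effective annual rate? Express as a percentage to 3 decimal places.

EAR = (1 + 17.1%/2)^2 − 1 = (1 + 0.0855)^2 − 1.
(1 + 0.0855)^2 ≈ 1.17831, so EAR ≈ 17.83102%.

17.831%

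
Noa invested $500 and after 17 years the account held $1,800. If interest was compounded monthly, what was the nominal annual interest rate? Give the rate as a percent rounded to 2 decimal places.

7.56%

(1 + r/12)^204 = 1,800/500 = 3.6.
1 + r/12 = 3.6^(1/204) ≈ 1.006299, so r/12 ≈ 0.00629884.
r ≈ 12·0.00629884 = 7.55861%.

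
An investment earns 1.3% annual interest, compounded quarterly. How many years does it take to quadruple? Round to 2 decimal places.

(1 + 0.00325)^(4t) = 4.
4t = ln 4 / ln(1 + 0.00325) ≈ 1.3863/0.00324473 ≈ 427.2449.
t ≈ 106.8112.

106.81 years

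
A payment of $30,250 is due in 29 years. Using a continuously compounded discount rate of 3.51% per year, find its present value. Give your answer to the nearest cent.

$10,930.93

P = A·e^(−rt) = 30,250·e^(−1.0179).
e^(−1.0179) ≈ 0.36135298522, so P ≈ 10,930.9278.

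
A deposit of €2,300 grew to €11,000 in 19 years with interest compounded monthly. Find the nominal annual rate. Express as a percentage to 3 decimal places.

(1 + r/12)^228 = 11,000/2,300 = 4.78261.
1 + r/12 = 4.78261^(1/228) ≈ 1.006888, so r/12 ≈ 0.00688759.
r ≈ 12·0.00688759 = 8.26510%.

8.265%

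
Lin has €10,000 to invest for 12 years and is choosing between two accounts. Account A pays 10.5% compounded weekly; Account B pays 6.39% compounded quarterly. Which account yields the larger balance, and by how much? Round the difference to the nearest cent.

Account A, by €13,810.87

A: (1 + 0.105/52)^624 ≈ 3.5209456162, so 10,000 × 3.5209456162 ≈ 35,209.4562.
B: (1 + 0.015975)^48 ≈ 2.1398583657, so 10,000 × 2.1398583657 ≈ 21,398.5837.
Difference ≈ 13,810.8725 in favor of A.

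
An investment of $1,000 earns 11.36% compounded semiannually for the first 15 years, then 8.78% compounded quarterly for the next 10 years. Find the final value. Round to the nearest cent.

$12,501.73

After 15 years at 11.36%: 1,000 × 5.2454667467 ≈ 5,245.4667.
Then 10 years at 8.78%: 5,245.4667 × 2.3833395495 ≈ 12,501.7284.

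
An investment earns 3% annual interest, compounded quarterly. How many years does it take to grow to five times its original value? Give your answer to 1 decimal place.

53.8 years

(1 + 0.0075)^(4t) = 5.
4t = ln 5 / ln(1 + 0.0075) ≈ 1.6094/0.00747201 ≈ 215.3954.
t ≈ 53.8489.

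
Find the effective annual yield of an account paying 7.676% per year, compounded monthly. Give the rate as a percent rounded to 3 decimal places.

7.952%

EAR = (1 + 7.676%/12)^12 − 1 = (1 + 0.00639667)^12 − 1.
(1 + 0.00639667)^12 ≈ 1.079519, so EAR ≈ 7.95190%.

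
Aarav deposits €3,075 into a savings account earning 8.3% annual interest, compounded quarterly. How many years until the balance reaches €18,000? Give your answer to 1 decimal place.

21.5 years

(1 + 0.02075)^(4t) = 18,000/3,075 = 5.8537.
4t·ln(1 + 0.02075) = ln(5.8537); 4t = 1.7671/0.0205377 ≈ 86.0404.
t ≈ 21.5101 years.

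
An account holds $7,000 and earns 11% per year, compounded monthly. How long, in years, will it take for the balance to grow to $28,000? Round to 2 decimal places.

We need (1 + 0.00916667)^(12t) = 4, so 12t = ln 4 / ln 1.009167 ≈ 151.9242.
t ≈ 151.9242/12 = 12.6604 years.

12.66 years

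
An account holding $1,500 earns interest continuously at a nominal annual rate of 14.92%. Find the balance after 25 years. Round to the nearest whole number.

$62,519

A = P·e^(rt) = 1,500·e^(0.1492·25) = 1,500·e^3.73.
e^3.73 ≈ 41.679108164, so A ≈ 62,518.6622.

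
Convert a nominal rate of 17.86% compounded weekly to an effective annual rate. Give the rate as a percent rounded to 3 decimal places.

19.518%

One year is 52 periods at 0.00343462 each: (1 + 0.00343462)^52 ≈ 1.195177.
EAR = 1.195177 − 1 ≈ 19.51766%.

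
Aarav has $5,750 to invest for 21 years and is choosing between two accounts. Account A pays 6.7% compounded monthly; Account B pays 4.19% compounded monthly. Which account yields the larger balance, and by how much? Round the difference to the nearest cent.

A: (1 + 0.067/12)^252 ≈ 4.0677364277, so 5,750 × 4.0677364277 ≈ 23,389.4845.
B: (1 + 0.0419/12)^252 ≈ 2.4069669014, so 5,750 × 2.4069669014 ≈ 13,840.0597.
Difference ≈ 9,549.4248 in favor of A.

Account A, by $9,549.42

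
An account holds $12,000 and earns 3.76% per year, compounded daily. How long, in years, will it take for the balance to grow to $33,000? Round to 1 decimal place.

(1 + 0.000103014)^(365t) = 33,000/12,000 = 2.75.
365t·ln(1 + 0.000103014) = ln(2.75); 365t = 1.0116/0.000103008 ≈ 9820.5678.
t ≈ 26.9057 years.

26.9 years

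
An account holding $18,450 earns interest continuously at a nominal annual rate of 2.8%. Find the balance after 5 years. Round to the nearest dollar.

$21,223

A = P·e^(rt) = 18,450·e^(0.028·5) = 18,450·e^0.14.
e^0.14 ≈ 1.1502737989, so A ≈ 21,222.5516.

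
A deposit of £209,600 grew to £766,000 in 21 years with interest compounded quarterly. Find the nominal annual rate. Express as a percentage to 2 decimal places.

6.22%

The 84-period growth factor is 766,000/209,600 = 3.65458.
r/4 = 3.65458^(1/84) − 1 ≈ 0.015548, so r ≈ 4·0.015548 = 6.21919%.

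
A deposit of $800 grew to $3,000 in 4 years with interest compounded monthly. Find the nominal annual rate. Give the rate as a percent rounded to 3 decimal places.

33.503%

(1 + r/12)^48 = 3,000/800 = 3.75.
1 + r/12 = 3.75^(1/48) ≈ 1.027919, so r/12 ≈ 0.0279192.
r ≈ 12·0.0279192 = 33.50306%.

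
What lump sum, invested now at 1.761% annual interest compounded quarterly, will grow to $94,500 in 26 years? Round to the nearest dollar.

Periodic rate = 1.761%/4 = 0.0044025; 104 periods.
P = 94,500/(1 + 0.0044025)^104 ≈ 94,500/1.5791000308 ≈ 59,844.2139.

$59,844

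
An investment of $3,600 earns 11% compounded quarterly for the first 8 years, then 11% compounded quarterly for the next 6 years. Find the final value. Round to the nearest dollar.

$16,447

Phase 1: 3,600·(1 + 0.0275)^32 ≈ 8,576.7170.
Phase 2: 8,576.7170·(1 + 0.0275)^24 ≈ 16,446.9363.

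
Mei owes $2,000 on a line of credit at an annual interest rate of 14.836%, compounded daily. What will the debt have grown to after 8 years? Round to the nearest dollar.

Periodic rate = 14.836%/365 = 0.000406466; periods = 365·8 = 2920.
A = 2,000·(1 + 0.14836/365)^2920 ≈ 2,000·3.276051389 ≈ 6,552.1028.

$6,552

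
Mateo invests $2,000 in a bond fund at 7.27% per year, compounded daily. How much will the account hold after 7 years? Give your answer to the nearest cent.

$3,326.75

Growth factor = (1 + 0.0727/365)^2555 ≈ 1.663376089.
A ≈ 2,000 × 1.663376089 ≈ 3,326.7522.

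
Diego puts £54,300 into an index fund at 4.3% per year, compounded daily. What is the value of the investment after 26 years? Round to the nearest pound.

Growth factor = (1 + 0.043/365)^9490 ≈ 3.05852921089.
A ≈ 54,300 × 3.05852921089 ≈ 166,078.1362.

£166,078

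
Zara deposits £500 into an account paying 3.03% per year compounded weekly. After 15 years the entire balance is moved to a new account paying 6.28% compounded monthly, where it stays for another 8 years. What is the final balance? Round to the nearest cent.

£1,299.93

Phase 1: 500·(1 + 0.0303/52)^780 ≈ 787.5885.
Phase 2: 787.5885·(1 + 0.0628/12)^96 ≈ 1,299.9300.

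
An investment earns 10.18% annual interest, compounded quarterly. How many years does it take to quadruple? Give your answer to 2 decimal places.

(1 + 0.02545)^(4t) = 4.
4t = ln 4 / ln(1 + 0.02545) ≈ 1.3863/0.0251315 ≈ 55.1615.
t ≈ 13.7904.

13.79 years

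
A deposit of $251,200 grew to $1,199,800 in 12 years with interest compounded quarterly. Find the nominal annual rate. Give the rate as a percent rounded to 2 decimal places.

(1 + r/4)^48 = 1,199,800/251,200 = 4.77627.
1 + r/4 = 4.77627^(1/48) ≈ 1.033113, so r/4 ≈ 0.0331127.
r ≈ 4·0.0331127 = 13.24507%.

13.25%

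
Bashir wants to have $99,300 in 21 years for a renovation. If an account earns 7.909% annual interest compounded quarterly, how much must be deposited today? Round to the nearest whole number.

Growth factor = (1 + 0.0197725)^84 ≈ 5.179369388.
P = 99,300/5.179369388 ≈ 19,172.2182.

$19,172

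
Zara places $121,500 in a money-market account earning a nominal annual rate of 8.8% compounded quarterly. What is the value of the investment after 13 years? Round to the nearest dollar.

$376,724

Growth factor = (1 + 0.022)^52 ≈ 3.10060598878.
A ≈ 121,500 × 3.10060598878 ≈ 376,723.6276.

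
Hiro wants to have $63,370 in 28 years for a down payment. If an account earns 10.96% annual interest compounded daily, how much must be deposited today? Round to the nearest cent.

$2,946.60

Periodic rate = 10.96%/365 = 0.000300274; 10220 periods.
P = 63,370/(1 + 0.1096/365)^10220 ≈ 63,370/21.506158841 ≈ 2,946.5978.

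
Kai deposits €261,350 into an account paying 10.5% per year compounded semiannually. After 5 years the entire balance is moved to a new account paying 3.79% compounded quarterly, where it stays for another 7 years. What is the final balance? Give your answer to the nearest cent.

After 5 years at 10.5%: 261,350 × 1.66809601586 ≈ 435,956.8937.
Then 7 years at 3.79%: 435,956.8937 × 1.30219463832 ≈ 567,700.7296.

€567,700.73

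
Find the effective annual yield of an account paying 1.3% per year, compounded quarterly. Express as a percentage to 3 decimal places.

1.306%

One year is 4 periods at 0.00325 each: (1 + 0.00325)^4 ≈ 1.013064.
EAR = 1.013064 − 1 ≈ 1.30635%.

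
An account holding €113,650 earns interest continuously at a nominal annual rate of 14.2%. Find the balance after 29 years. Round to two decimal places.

€6,982,229.45

A = P·e^(rt) = 113,650·e^(0.142·29) = 113,650·e^4.118.
e^4.118 ≈ 61.43624681635, so A ≈ 6,982,229.4507.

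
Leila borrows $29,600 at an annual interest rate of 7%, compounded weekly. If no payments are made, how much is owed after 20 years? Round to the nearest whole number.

$119,921

Periodic rate = 7%/52 = 0.00134615; periods = 52·20 = 1040.
A = 29,600·(1 + 0.07/52)^1040 ≈ 29,600·4.05138394319 ≈ 119,920.9647.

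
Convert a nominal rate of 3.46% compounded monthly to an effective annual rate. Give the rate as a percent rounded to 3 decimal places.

3.515%

EAR = (1 + 3.46%/12)^12 − 1 = (1 + 0.00288333)^12 − 1.
(1 + 0.00288333)^12 ≈ 1.035154, so EAR ≈ 3.51540%.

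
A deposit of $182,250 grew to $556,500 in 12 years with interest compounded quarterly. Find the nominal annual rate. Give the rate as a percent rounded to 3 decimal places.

9.411%

The 48-period growth factor is 556,500/182,250 = 3.0535.
r/4 = 3.0535^(1/48) − 1 ≈ 0.0235285, so r ≈ 4·0.0235285 = 9.41141%.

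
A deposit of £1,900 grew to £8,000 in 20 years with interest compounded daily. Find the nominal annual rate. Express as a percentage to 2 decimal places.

7.19%

(1 + r/365)^7300 = 8,000/1,900 = 4.21053.
1 + r/365 = 4.21053^(1/7300) ≈ 1.000197, so r/365 ≈ 0.000196949.
r ≈ 365·0.000196949 = 7.18865%.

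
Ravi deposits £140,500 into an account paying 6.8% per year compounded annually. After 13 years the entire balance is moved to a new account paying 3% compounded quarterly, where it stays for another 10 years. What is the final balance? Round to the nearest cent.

£445,558.57

Phase 1: 140,500·(1 + 0.068)^13 ≈ 330,447.6055.
Phase 2: 330,447.6055·(1 + 0.0075)^40 ≈ 445,558.5704.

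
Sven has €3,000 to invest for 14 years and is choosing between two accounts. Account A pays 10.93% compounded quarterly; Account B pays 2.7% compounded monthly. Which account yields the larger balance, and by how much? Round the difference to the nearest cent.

A: (1 + 0.027325)^56 ≈ 4.5252229585, so 3,000 × 4.5252229585 ≈ 13,575.6689.
B: (1 + 0.00225)^168 ≈ 1.45874341, so 3,000 × 1.45874341 ≈ 4,376.2302.
Difference ≈ 9,199.4386 in favor of A.

Account A, by €9,199.44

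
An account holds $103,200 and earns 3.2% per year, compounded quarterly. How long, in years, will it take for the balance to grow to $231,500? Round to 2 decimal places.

25.35 years

We need (1 + 0.008)^(4t) = 2.2432, so 4t = ln 2.2432 / ln 1.008 ≈ 101.3923.
t ≈ 101.3923/4 = 25.3481 years.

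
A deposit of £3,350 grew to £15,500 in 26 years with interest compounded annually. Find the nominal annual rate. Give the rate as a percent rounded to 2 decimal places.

6.07%

The 26-period growth factor is 15,500/3,350 = 4.62687.
r = 4.62687^(1/26) − 1 ≈ 0.0606887, i.e. 6.06887%.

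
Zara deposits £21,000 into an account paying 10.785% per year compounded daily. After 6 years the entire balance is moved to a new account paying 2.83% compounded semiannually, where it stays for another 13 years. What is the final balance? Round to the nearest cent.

After 6 years at 10.785%: 21,000 × 1.9098112524 ≈ 40,106.0363.
Then 13 years at 2.83%: 40,106.0363 × 1.4409770692 ≈ 57,791.8786.

£57,791.88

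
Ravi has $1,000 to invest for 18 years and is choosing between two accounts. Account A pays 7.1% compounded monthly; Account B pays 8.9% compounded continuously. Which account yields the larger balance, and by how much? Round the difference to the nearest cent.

Account A growth factor: (1 + 0.071/12)^216 ≈ 3.575961522; balance ≈ 3,575.9615.
Account B growth factor: e^(0.089·18) = e^1.602 ≈ 4.962948402; balance ≈ 4,962.9484.
Account B is larger by 1,386.9869.

Account B, by $1,386.99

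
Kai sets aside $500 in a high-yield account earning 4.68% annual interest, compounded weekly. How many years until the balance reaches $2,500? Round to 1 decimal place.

We need (1 + 0.0009)^(52t) = 5, so 52t = ln 5 / ln 1.0009 ≈ 1789.0689.
t ≈ 1789.0689/52 = 34.4052 years.

34.4 years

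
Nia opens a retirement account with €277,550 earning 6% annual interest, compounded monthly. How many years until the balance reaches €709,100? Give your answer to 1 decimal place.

15.7 years

We need (1 + 0.005)^(12t) = 2.5549, so 12t = ln 2.5549 / ln 1.005 ≈ 188.0677.
t ≈ 188.0677/12 = 15.6723 years.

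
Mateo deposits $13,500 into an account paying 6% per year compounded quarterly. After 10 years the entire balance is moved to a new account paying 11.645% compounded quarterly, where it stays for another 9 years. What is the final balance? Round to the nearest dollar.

Phase 1: 13,500·(1 + 0.015)^40 ≈ 24,489.2485.
Phase 2: 24,489.2485·(1 + 0.0291125)^36 ≈ 68,807.8802.

$68,808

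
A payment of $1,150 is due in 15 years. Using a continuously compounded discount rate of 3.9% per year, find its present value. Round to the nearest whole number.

$641

P = A·e^(−rt) = 1,150·e^(−0.585).
e^(−0.585) ≈ 0.5571058618, so P ≈ 640.6717.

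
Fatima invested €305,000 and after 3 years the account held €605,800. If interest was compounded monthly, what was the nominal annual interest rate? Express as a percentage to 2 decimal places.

(1 + r/12)^36 = 605,800/305,000 = 1.98623.
1 + r/12 = 1.98623^(1/36) ≈ 1.019245, so r/12 ≈ 0.019245.
r ≈ 12·0.019245 = 23.09402%.

23.09%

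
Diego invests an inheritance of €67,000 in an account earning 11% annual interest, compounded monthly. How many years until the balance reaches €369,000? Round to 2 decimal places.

15.58 years

We need (1 + 0.00916667)^(12t) = 5.5075, so 12t = ln 5.5075 / ln 1.009167 ≈ 186.9722.
t ≈ 186.9722/12 = 15.5810 years.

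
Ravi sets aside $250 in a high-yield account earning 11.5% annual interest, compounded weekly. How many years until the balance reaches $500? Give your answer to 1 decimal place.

(1 + 0.00221154)^(52t) = 500/250 = 2.
52t·ln(1 + 0.00221154) = ln(2); 52t = 0.69315/0.0022091 ≈ 313.7695.
t ≈ 6.0340 years.

6.0 years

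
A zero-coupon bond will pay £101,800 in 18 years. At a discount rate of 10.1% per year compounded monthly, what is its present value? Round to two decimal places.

£16,653.46

Periodic rate = 10.1%/12 = 0.00841667; 216 periods.
P = 101,800/(1 + 0.101/12)^216 ≈ 101,800/6.11284264719 ≈ 16,653.4632.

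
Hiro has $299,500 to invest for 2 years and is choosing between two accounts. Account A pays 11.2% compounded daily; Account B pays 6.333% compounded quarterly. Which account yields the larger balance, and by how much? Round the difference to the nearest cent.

A: (1 + 0.112/365)^730 ≈ 1.25102803325, so 299,500 × 1.25102803325 ≈ 374,682.8960.
B: (1 + 0.0158325)^8 ≈ 1.13390540745, so 299,500 × 1.13390540745 ≈ 339,604.6695.
Difference ≈ 35,078.2264 in favor of A.

Account A, by $35,078.23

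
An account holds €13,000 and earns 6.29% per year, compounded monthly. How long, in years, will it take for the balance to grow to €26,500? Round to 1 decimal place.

We need (1 + 0.00524167)^(12t) = 2.0385, so 12t = ln 2.0385 / ln 1.005242 ≈ 136.2277.
t ≈ 136.2277/12 = 11.3523 years.

11.4 years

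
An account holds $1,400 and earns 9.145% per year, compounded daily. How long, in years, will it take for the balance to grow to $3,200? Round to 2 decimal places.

9.04 years

We need (1 + 0.000250548)^(365t) = 2.2857, so 365t = ln 2.2857 / ln 1.000251 ≈ 3299.8959.
t ≈ 3299.8959/365 = 9.0408 years.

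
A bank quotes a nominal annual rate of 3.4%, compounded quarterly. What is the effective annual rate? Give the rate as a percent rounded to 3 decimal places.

3.444%

One year is 4 periods at 0.0085 each: (1 + 0.0085)^4 ≈ 1.034436.
EAR = 1.034436 − 1 ≈ 3.44360%.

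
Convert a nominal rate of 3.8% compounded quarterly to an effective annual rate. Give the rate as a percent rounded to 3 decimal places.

3.854%

EAR = (1 + 3.8%/4)^4 − 1 = (1 + 0.0095)^4 − 1.
(1 + 0.0095)^4 ≈ 1.038545, so EAR ≈ 3.85449%.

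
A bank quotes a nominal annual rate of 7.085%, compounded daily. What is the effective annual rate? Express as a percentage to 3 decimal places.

7.341%

One year is 365 periods at 0.00019411 each: (1 + 0.00019411)^365 ≈ 1.073413.
EAR = 1.073413 − 1 ≈ 7.34128%.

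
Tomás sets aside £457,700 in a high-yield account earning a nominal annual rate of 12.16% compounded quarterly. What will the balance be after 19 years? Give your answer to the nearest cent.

£4,456,824.30

Growth factor = (1 + 0.0304)^76 ≈ 9.737435662286.
A ≈ 457,700 × 9.737435662286 ≈ 4,456,824.3026.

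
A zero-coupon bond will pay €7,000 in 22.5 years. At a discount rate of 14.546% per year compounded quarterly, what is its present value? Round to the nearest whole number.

Periodic rate = 14.546%/4 = 0.036365; 90 periods.
P = 7,000/(1 + 0.036365)^90 ≈ 7,000/24.89696367 ≈ 281.1588.

€281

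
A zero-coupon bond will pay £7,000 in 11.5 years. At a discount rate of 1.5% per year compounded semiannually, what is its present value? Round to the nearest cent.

Growth factor = (1 + 0.0075)^23 ≈ 1.187507225.
P = 7,000/1.187507225 ≈ 5,894.7010.

£5,894.70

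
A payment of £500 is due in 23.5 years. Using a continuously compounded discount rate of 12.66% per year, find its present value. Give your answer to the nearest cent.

P = A·e^(−rt) = 500·e^(−2.9751).
e^(−2.9751) ≈ 0.0510423295, so P ≈ 25.5212.

£25.52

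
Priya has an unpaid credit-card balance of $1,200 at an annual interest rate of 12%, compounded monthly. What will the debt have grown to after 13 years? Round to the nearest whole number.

$5,667

Growth factor = (1 + 0.01)^156 ≈ 4.722090543.
A ≈ 1,200 × 4.722090543 ≈ 5,666.5087.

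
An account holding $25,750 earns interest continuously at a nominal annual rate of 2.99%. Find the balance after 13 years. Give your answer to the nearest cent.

A = P·e^(rt) = 25,750·e^(0.0299·13) = 25,750·e^0.3887.
e^0.3887 ≈ 1.4750619664, so A ≈ 37,982.8456.

$37,982.85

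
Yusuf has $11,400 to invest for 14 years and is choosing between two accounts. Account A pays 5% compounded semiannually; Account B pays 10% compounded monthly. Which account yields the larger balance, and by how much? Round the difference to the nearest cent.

A: (1 + 0.025)^28 ≈ 1.9964950188, so 11,400 × 1.9964950188 ≈ 22,760.0432.
B: (1 + 0.1/12)^168 ≈ 4.0317433395, so 11,400 × 4.0317433395 ≈ 45,961.8741.
Difference ≈ 23,201.8309 in favor of B.

Account B, by $23,201.83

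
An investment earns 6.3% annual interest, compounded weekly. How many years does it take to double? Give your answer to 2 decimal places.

11.01 years

(1 + 0.00121154)^(52t) = 2.
52t = ln 2 / ln(1 + 0.00121154) ≈ 0.69315/0.00121081 ≈ 572.4680.
t ≈ 11.0090.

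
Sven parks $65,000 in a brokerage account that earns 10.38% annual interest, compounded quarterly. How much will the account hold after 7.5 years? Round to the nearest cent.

Growth factor = (1 + 0.02595)^30 ≈ 2.15668081161.
A ≈ 65,000 × 2.15668081161 ≈ 140,184.2528.

$140,184.25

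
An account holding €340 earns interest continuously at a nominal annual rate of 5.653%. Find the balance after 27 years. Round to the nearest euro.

€1,564

A = P·e^(rt) = 340·e^(0.05653·27) = 340·e^1.52631.
e^1.52631 ≈ 4.601167152, so A ≈ 1,564.3968.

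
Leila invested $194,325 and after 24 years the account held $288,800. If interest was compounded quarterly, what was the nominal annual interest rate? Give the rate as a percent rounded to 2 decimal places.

The 96-period growth factor is 288,800/194,325 = 1.48617.
r/4 = 1.48617^(1/96) − 1 ≈ 0.00413564, so r ≈ 4·0.00413564 = 1.65425%.

1.65%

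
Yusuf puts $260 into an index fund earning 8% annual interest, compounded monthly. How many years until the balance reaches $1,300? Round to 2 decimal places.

20.18 years

(1 + 0.00666667)^(12t) = 1,300/260 = 5.
12t·ln(1 + 0.00666667) = ln(5); 12t = 1.6094/0.00664454 ≈ 242.2195.
t ≈ 20.1850 years.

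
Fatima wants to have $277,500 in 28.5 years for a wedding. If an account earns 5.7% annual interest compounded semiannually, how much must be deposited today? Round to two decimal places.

$55,926.56

Periodic rate = 5.7%/2 = 0.0285; 57 periods.
P = 277,500/(1 + 0.0285)^57 ≈ 277,500/4.96186419713 ≈ 55,926.5609.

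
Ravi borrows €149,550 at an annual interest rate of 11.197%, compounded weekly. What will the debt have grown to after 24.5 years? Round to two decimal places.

€2,316,810.01

Periodic rate = 11.197%/52 = 0.00215327; periods = 52·24.5 = 1274.
A = 149,550·(1 + 0.11197/52)^1274 ≈ 149,550·15.49187571179 ≈ 2,316,810.0127.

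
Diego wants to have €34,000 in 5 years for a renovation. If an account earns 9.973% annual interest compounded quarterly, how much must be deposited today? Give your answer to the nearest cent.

Periodic rate = 9.973%/4 = 0.0249325; 20 periods.
P = 34,000/(1 + 0.0249325)^20 ≈ 34,000/1.6364596122 ≈ 20,776.5592.

€20,776.56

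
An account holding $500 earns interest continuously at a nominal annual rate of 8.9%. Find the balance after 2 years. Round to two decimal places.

A = P·e^(rt) = 500·e^(0.089·2) = 500·e^0.178.
e^0.178 ≈ 1.19482532, so A ≈ 597.4127.

$597.41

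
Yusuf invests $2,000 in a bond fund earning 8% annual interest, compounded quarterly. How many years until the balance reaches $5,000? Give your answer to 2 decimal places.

11.57 years

We need (1 + 0.02)^(4t) = 2.5, so 4t = ln 2.5 / ln 1.02 ≈ 46.2712.
t ≈ 46.2712/4 = 11.5678 years.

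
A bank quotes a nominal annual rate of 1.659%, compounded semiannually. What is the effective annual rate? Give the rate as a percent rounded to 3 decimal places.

1.666%

One year is 2 periods at 0.008295 each: (1 + 0.008295)^2 ≈ 1.016659.
EAR = 1.016659 − 1 ≈ 1.66588%.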